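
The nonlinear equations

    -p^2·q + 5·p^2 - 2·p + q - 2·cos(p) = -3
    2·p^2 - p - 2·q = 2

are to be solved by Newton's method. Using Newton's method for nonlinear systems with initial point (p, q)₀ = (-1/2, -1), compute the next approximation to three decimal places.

(-0.191, -0.964)

At (-1/2, -1): F = (2.74483, 1.000).
Jacobian J = [[-2·p·q + 10·p + 2·sin(p) - 2, -p^2 + 1], [4·p - 1, -2]].
At the point, J = [[-8.95885, 0.750], [-3.000, -2.000]] (det J = 20.16770).
Solving J·Δ = −F gives Δ = (0.309, 0.036).
Then the next iterate is (p, q)₁ = (-0.191, -0.964).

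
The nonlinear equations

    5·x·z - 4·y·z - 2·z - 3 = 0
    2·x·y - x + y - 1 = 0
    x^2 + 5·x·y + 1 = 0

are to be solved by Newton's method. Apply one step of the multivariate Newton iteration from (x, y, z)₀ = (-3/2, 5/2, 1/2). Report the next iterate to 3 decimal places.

(-1.250, 0.750, 0.058)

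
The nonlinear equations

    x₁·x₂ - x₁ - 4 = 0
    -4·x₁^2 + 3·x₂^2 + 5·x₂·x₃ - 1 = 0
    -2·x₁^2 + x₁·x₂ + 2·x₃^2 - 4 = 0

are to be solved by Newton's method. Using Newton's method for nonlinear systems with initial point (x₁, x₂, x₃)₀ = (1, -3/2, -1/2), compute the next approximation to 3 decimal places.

At (1, -3/2, -1/2): F = (-6.500, 5.500, -7.000).
Jacobian J = [[x₂ - 1, x₁, 0], [-8·x₁, 6·x₂ + 5·x₃, 5·x₂], [-4·x₁ + x₂, x₁, 4·x₃]].
At the point, J = [[-2.500, 1.000, 0.000], [-8.000, -11.500, -7.500], [-5.500, 1.000, -2.000]] (det J = -51.000).
Solving J·Δ = −F gives Δ = (-2.642, -0.105, 3.713).
Then the next iterate is (x₁, x₂, x₃)₁ = (-1.642, -1.605, 3.213).

(-1.642, -1.605, 3.213)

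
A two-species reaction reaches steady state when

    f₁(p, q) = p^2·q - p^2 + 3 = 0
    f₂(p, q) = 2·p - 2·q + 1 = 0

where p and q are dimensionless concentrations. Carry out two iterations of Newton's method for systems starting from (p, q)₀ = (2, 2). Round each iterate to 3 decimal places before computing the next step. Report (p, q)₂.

(-1.437, -0.937)

At (2, 2): F = (7.000, 1.000).
Jacobian J = [[2·p·q - 2·p, p^2], [2, -2]].
At the point, J = [[4.000, 4.000], [2.000, -2.000]] (det J = -16.000).
Solving J·Δ = −F gives Δ = (-1.125, -0.625).
Then the next iterate is (p, q)₁ = (0.875, 1.375).
Round to (0.875, 1.375) and repeat: F = (3.28711, 0.000), J = [[0.65625, 0.76562], [2.000, -2.000]].
Δ = (-2.312, -2.312), so (p, q)₂ = (-1.437, -0.937).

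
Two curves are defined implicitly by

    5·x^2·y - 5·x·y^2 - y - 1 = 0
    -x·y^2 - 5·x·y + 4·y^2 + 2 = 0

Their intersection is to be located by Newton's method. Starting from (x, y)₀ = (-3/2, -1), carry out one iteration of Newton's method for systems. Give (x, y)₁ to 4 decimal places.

(-0.6797, -0.0625)

At (-3/2, -1): F = (-3.7500, 0.0000).
Jacobian J = [[10·x·y - 5·y^2, 5·x^2 - 10·x·y - 1], [-y^2 - 5·y, -2·x·y - 5·x + 8·y]].
At the point, J = [[10.0000, -4.7500], [4.0000, -3.5000]] (det J = -16.0000).
Solving J·Δ = −F gives Δ = (0.8203, 0.9375).
Then the next iterate is (x, y)₁ = (-0.6797, -0.0625).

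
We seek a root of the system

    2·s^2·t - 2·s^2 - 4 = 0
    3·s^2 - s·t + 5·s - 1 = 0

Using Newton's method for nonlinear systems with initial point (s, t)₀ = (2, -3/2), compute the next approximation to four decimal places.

(0.6667, -1.8333)

At (2, -3/2): F = (-24.0000, 24.0000).
Jacobian J = [[4·s·t - 4·s, 2·s^2], [6·s - t + 5, -s]].
At the point, J = [[-20.0000, 8.0000], [18.5000, -2.0000]] (det J = -108.0000).
Solving J·Δ = −F gives Δ = (-1.3333, -0.3333).
Then the next iterate is (s, t)₁ = (0.6667, -1.8333).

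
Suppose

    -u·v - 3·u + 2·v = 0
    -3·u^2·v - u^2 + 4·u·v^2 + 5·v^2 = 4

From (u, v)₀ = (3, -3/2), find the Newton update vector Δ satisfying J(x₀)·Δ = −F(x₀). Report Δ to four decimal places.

(-4.4269, -0.8597)

At (3, -3/2): F = (-7.5000, 65.7500).
Jacobian J = [[-v - 3, -u + 2], [-6·u·v - 2·u + 4·v^2, -3·u^2 + 8·u·v + 10·v]].
At the point, J = [[-1.5000, -1.0000], [30.0000, -78.0000]] (det J = 147.0000).
Solving J·Δ = −F gives Δ = (-4.4269, -0.8597).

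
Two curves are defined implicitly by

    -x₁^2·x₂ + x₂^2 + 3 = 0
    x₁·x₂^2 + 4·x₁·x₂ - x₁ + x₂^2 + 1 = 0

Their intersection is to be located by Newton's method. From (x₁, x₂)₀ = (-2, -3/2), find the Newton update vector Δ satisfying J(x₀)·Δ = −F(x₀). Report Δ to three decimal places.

(10.154, -7.096)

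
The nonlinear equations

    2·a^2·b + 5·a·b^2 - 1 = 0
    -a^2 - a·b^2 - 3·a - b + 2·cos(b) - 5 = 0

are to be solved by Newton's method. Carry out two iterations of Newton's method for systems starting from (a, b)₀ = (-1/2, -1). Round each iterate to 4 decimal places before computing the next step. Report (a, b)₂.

At (-1/2, -1): F = (-4.0000, -1.169395).
Jacobian J = [[4·a·b + 5·b^2, 2·a^2 + 10·a·b], [-2·a - b^2 - 3, -2·a·b - 2·sin(b) - 1]].
At the point, J = [[7.0000, 5.5000], [-3.0000, -0.317058]] (det J = 14.280594).
Solving J·Δ = −F gives Δ = (-0.5392, 1.4135).
Then the next iterate is (a, b)₁ = (-1.0392, 0.4135).
Round to (-1.0392, 0.4135) and repeat: F = (-0.995316, -1.366712), J = [[-0.863926, -2.137219], [-1.092582, -0.944215]].
Δ = (-1.3040, 0.0614), so (a, b)₂ = (-2.3432, 0.4749).

(-2.3432, 0.4749)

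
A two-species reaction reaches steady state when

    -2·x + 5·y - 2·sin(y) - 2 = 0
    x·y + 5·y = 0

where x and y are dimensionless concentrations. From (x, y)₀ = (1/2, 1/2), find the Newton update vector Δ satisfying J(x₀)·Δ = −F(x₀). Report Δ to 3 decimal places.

At (1/2, 1/2): F = (-1.45885, 2.750).
Jacobian J = [[-2, -2·cos(y) + 5], [y, x + 5]].
At the point, J = [[-2.000, 3.24483], [0.500, 5.500]] (det J = -12.62242).
Solving J·Δ = −F gives Δ = (-1.343, -0.378).

(-1.343, -0.378)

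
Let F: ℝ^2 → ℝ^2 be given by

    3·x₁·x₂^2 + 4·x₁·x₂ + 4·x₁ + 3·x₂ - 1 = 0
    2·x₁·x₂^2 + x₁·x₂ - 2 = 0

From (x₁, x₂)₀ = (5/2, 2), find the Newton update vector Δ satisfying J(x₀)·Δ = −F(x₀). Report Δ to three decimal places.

(-4.305, 0.891)

At (5/2, 2): F = (65.000, 23.000).
Jacobian J = [[3·x₂^2 + 4·x₂ + 4, 6·x₁·x₂ + 4·x₁ + 3], [2·x₂^2 + x₂, 4·x₁·x₂ + x₁]].
At the point, J = [[24.000, 43.000], [10.000, 22.500]] (det J = 110.000).
Solving J·Δ = −F gives Δ = (-4.305, 0.891).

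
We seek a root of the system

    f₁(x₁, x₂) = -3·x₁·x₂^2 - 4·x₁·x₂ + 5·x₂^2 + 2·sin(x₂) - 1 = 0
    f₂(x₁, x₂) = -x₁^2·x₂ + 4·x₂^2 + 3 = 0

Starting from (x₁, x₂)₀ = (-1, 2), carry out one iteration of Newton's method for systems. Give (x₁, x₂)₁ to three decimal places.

(-0.967, 0.858)

At (-1, 2): F = (40.81859, 17.000).
Jacobian J = [[-3·x₂^2 - 4·x₂, -6·x₁·x₂ - 4·x₁ + 10·x₂ + 2·cos(x₂)], [-2·x₁·x₂, -x₁^2 + 8·x₂]].
At the point, J = [[-20.000, 35.16771], [4.000, 15.000]] (det J = -440.67083).
Solving J·Δ = −F gives Δ = (0.033, -1.142).
Then the next iterate is (x₁, x₂)₁ = (-0.967, 0.858).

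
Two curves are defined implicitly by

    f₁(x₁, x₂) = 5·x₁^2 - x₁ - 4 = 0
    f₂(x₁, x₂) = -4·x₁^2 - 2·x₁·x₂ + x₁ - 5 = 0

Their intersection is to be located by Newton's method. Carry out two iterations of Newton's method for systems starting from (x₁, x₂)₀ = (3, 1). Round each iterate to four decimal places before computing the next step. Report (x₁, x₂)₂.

At (3, 1): F = (38.0000, -44.0000).
Jacobian J = [[10·x₁ - 1, 0], [-8·x₁ - 2·x₂ + 1, -2·x₁]].
At the point, J = [[29.0000, 0.0000], [-25.0000, -6.0000]] (det J = -174.0000).
Solving J·Δ = −F gives Δ = (-1.3103, -1.8736).
Then the next iterate is (x₁, x₂)₁ = (1.6897, -0.8736).
Round to (1.6897, -0.8736) and repeat: F = (8.585730, -11.778401), J = [[15.8970, 0.0000], [-10.7704, -3.3794]].
Δ = (-0.5401, -1.7641), so (x₁, x₂)₂ = (1.1496, -2.6377).

(1.1496, -2.6377)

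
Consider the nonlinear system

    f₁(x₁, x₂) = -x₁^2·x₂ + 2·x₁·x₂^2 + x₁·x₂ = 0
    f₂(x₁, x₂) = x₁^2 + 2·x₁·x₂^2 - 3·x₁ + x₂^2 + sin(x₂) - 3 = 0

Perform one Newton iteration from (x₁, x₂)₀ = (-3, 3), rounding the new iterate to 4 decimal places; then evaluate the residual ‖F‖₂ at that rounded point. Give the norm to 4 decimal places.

At (-3, 3): F = (-90.0000, -29.858880).
Jacobian J = [[-2·x₁·x₂ + 2·x₂^2 + x₂, -x₁^2 + 4·x₁·x₂ + x₁], [2·x₁ + 2·x₂^2 - 3, 4·x₁·x₂ + 2·x₂ + cos(x₂)]].
At the point, J = [[39.0000, -48.0000], [9.0000, -30.989992]] (det J = -776.609707).
Solving J·Δ = −F gives Δ = (1.7459, -0.4565).
Then the next iterate is (x₁, x₂)₁ = (-1.2541, 2.5435).
Re-evaluating at (-1.2541, 2.5435): F = (-23.416665, -6.859003), so ‖F‖₂ = 24.4005.

24.4005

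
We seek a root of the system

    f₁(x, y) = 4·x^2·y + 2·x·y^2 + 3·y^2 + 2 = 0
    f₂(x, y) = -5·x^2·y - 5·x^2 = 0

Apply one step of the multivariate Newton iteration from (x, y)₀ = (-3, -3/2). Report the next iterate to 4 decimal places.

(-1.5784, -1.4739)

At (-3, -3/2): F = (-58.7500, 22.5000).
Jacobian J = [[8·x·y + 2·y^2, 4·x^2 + 4·x·y + 6·y], [-10·x·y - 10·x, -5·x^2]].
At the point, J = [[40.5000, 45.0000], [-15.0000, -45.0000]] (det J = -1147.5000).
Solving J·Δ = −F gives Δ = (1.4216, 0.0261).
Then the next iterate is (x, y)₁ = (-1.5784, -1.4739).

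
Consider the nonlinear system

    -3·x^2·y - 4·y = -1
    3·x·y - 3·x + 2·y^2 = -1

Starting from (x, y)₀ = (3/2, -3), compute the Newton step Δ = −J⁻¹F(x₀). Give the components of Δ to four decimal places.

(-0.7198, 1.2851)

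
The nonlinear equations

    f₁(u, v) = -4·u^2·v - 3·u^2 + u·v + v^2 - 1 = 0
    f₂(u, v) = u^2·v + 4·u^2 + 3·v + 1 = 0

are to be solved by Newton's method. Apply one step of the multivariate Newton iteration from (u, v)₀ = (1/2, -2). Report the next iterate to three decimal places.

(1.017, -0.933)

At (1/2, -2): F = (3.250, -4.500).
Jacobian J = [[-8·u·v - 6·u + v, -4·u^2 + u + 2·v], [2·u·v + 8·u, u^2 + 3]].
At the point, J = [[3.000, -4.500], [2.000, 3.250]] (det J = 18.750).
Solving J·Δ = −F gives Δ = (0.517, 1.067).
Then the next iterate is (u, v)₁ = (1.017, -0.933).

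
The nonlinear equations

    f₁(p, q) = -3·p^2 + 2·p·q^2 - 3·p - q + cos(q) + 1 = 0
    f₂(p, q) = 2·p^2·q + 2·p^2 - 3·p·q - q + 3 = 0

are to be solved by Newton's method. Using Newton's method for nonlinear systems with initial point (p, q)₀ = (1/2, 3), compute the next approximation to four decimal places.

At (1/2, 3): F = (3.760008, -2.5000).
Jacobian J = [[-6·p + 2·q^2 - 3, 4·p·q - sin(q) - 1], [4·p·q + 4·p - 3·q, 2·p^2 - 3·p - 1]].
At the point, J = [[12.0000, 4.858880], [-1.0000, -2.0000]] (det J = -19.141120).
Solving J·Δ = −F gives Δ = (0.2417, -1.3709).
Then the next iterate is (p, q)₁ = (0.7417, 1.6291).

(0.7417, 1.6291)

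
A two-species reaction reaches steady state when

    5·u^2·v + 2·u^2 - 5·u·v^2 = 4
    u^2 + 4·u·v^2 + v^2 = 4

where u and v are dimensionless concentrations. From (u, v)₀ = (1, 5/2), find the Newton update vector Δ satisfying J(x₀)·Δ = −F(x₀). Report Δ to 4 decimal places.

(-0.0956, -1.0267)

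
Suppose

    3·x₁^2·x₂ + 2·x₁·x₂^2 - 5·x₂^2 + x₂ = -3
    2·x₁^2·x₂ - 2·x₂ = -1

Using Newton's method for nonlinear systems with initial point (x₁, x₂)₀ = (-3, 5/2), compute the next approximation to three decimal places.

(-2.117, 1.594)

At (-3, 5/2): F = (4.250, 41.000).
Jacobian J = [[6·x₁·x₂ + 2·x₂^2, 3·x₁^2 + 4·x₁·x₂ - 10·x₂ + 1], [4·x₁·x₂, 2·x₁^2 - 2]].
At the point, J = [[-32.500, -27.000], [-30.000, 16.000]] (det J = -1330.000).
Solving J·Δ = −F gives Δ = (0.883, -0.906).
Then the next iterate is (x₁, x₂)₁ = (-2.117, 1.594).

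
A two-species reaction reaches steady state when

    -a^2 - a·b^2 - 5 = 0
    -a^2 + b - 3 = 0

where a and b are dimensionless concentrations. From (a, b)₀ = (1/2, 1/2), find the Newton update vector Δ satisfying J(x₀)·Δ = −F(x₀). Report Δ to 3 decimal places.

(-3.857, -1.107)

At (1/2, 1/2): F = (-5.375, -2.750).
Jacobian J = [[-2·a - b^2, -2·a·b], [-2·a, 1]].
At the point, J = [[-1.250, -0.500], [-1.000, 1.000]] (det J = -1.750).
Solving J·Δ = −F gives Δ = (-3.857, -1.107).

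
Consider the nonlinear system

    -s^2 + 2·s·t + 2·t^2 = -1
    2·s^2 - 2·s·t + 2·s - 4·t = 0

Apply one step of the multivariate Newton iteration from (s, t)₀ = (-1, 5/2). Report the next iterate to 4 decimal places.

At (-1, 5/2): F = (7.5000, -5.0000).
Jacobian J = [[-2·s + 2·t, 2·s + 4·t], [4·s - 2·t + 2, -2·s - 4]].
At the point, J = [[7.0000, 8.0000], [-7.0000, -2.0000]] (det J = 42.0000).
Solving J·Δ = −F gives Δ = (-0.5952, -0.4167).
Then the next iterate is (s, t)₁ = (-1.5952, 2.0833).

(-1.5952, 2.0833)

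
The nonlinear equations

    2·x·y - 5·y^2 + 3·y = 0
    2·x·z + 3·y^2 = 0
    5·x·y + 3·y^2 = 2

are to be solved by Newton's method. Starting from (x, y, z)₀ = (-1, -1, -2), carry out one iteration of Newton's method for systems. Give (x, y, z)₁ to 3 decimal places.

At (-1, -1, -2): F = (-6.000, 7.000, 6.000).
Jacobian J = [[2·y, 2·x - 10·y + 3, 0], [2·z, 6·y, 2·x], [5·y, 5·x + 6·y, 0]].
At the point, J = [[-2.000, 11.000, 0.000], [-4.000, -6.000, -2.000], [-5.000, -11.000, 0.000]] (det J = 154.000).
Solving J·Δ = −F gives Δ = (0.000, 0.545, 1.864).
Then the next iterate is (x, y, z)₁ = (-1.000, -0.455, -0.136).

(-1.000, -0.455, -0.136)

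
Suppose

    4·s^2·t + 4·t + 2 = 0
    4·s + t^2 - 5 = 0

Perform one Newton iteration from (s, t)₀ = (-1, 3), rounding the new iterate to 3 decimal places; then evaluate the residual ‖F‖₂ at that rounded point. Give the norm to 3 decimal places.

11.766

At (-1, 3): F = (26.000, 0.000).
Jacobian J = [[8·s·t, 4·s^2 + 4], [4, 2·t]].
At the point, J = [[-24.000, 8.000], [4.000, 6.000]] (det J = -176.000).
Solving J·Δ = −F gives Δ = (0.886, -0.591).
Then the next iterate is (s, t)₁ = (-0.114, 2.409).
Re-evaluating at (-0.114, 2.409): F = (11.76123, 0.34728), so ‖F‖₂ = 11.766.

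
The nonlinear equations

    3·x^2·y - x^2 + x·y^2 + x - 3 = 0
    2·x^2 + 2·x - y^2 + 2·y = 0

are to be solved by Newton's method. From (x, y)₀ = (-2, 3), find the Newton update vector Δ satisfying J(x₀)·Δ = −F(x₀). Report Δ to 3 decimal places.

At (-2, 3): F = (9.000, 1.000).
Jacobian J = [[6·x·y - 2·x + y^2 + 1, 3·x^2 + 2·x·y], [4·x + 2, -2·y + 2]].
At the point, J = [[-22.000, 0.000], [-6.000, -4.000]] (det J = 88.000).
Solving J·Δ = −F gives Δ = (0.409, -0.364).

(0.409, -0.364)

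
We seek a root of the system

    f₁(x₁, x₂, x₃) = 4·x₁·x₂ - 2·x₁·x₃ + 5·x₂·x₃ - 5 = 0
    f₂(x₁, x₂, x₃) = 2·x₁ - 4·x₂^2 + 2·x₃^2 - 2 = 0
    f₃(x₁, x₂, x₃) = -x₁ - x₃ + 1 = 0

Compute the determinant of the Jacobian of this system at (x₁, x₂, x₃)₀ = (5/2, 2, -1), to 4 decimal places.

J = [[4·x₂ - 2·x₃, 4·x₁ + 5·x₃, -2·x₁ + 5·x₂], [2, -8·x₂, 4·x₃], [-1, 0, -1]].
At the point, J = [[10.0000, 5.0000, 5.0000], [2.0000, -16.0000, -4.0000], [-1.0000, 0.0000, -1.0000]].
det J = 110.0000.

110.0000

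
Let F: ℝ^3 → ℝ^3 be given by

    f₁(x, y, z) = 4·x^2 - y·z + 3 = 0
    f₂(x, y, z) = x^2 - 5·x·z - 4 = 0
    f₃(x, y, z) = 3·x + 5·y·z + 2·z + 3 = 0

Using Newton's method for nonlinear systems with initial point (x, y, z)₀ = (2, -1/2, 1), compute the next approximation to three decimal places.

(0.744, -1.534, 0.126)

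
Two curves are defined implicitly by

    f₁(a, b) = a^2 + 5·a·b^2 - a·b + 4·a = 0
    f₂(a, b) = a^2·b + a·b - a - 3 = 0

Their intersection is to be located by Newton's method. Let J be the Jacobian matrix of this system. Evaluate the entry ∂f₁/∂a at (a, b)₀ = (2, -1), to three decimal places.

∂f₁/∂a = 2·a + 5·b^2 - b + 4.
At (2, -1) this is 14.000.

14.000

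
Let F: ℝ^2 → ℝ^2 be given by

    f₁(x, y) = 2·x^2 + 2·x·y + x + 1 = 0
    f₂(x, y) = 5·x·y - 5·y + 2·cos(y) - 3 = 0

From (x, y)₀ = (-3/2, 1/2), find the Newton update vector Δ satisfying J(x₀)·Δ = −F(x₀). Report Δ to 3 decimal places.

At (-3/2, 1/2): F = (2.500, -7.49483).
Jacobian J = [[4·x + 2·y + 1, 2·x], [5·y, 5·x - 2·sin(y) - 5]].
At the point, J = [[-4.000, -3.000], [2.500, -13.45885]] (det J = 61.33540).
Solving J·Δ = −F gives Δ = (0.915, -0.387).

(0.915, -0.387)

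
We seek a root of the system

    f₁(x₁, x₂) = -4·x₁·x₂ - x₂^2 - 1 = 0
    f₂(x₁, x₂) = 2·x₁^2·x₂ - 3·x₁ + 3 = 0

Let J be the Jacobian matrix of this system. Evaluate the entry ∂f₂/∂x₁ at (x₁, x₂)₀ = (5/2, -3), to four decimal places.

-33.0000

∂f₂/∂x₁ = 4·x₁·x₂ - 3.
At (5/2, -3) this is -33.0000.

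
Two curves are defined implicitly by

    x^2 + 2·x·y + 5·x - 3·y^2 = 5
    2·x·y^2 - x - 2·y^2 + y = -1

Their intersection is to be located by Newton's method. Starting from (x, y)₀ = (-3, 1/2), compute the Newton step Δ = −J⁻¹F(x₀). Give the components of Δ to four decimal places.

(27.9444, -1.6389)

At (-3, 1/2): F = (-14.7500, 2.5000).
Jacobian J = [[2·x + 2·y + 5, 2·x - 6·y], [2·y^2 - 1, 4·x·y - 4·y + 1]].
At the point, J = [[0.0000, -9.0000], [-0.5000, -7.0000]] (det J = -4.5000).
Solving J·Δ = −F gives Δ = (27.9444, -1.6389).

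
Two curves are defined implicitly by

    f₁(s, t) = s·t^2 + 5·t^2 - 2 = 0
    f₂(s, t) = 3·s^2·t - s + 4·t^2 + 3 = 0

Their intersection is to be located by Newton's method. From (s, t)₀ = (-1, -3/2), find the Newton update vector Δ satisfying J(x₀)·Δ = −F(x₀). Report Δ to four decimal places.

(-0.5149, 0.4868)

At (-1, -3/2): F = (7.0000, 8.5000).
Jacobian J = [[t^2, 2·s·t + 10·t], [6·s·t - 1, 3·s^2 + 8·t]].
At the point, J = [[2.2500, -12.0000], [8.0000, -9.0000]] (det J = 75.7500).
Solving J·Δ = −F gives Δ = (-0.5149, 0.4868).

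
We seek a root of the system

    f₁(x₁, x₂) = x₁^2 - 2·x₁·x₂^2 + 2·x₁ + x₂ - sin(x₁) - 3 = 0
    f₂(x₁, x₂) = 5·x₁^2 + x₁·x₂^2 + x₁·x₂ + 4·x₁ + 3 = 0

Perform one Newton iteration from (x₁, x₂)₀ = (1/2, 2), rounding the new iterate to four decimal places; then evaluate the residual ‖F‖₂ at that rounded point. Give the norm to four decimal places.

2.6355

At (1/2, 2): F = (-4.229426, 9.2500).
Jacobian J = [[2·x₁ - 2·x₂^2 - cos(x₁) + 2, -4·x₁·x₂ + 1], [10·x₁ + x₂^2 + x₂ + 4, 2·x₁·x₂ + x₁]].
At the point, J = [[-5.877583, -3.0000], [15.0000, 2.5000]] (det J = 30.306044).
Solving J·Δ = −F gives Δ = (-0.5668, -0.2994).
Then the next iterate is (x₁, x₂)₁ = (-0.0668, 1.7006).
Re-evaluating at (-0.0668, 1.7006): F = (-0.975411, 2.448323), so ‖F‖₂ = 2.6355.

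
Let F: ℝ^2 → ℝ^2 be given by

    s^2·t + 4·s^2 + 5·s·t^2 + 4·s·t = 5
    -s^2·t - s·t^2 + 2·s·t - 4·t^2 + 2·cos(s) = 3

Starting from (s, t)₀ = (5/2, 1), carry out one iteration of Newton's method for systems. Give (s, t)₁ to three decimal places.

At (5/2, 1): F = (48.750, -12.35229).
Jacobian J = [[2·s·t + 8·s + 5·t^2 + 4·t, s^2 + 10·s·t + 4·s], [-2·s·t - t^2 + 2·t - 2·sin(s), -s^2 - 2·s·t + 2·s - 8·t]].
At the point, J = [[34.000, 41.250], [-5.19694, -14.250]] (det J = -270.12605).
Solving J·Δ = −F gives Δ = (-0.685, -0.617).
Then the next iterate is (s, t)₁ = (1.815, 0.383).

(1.815, 0.383)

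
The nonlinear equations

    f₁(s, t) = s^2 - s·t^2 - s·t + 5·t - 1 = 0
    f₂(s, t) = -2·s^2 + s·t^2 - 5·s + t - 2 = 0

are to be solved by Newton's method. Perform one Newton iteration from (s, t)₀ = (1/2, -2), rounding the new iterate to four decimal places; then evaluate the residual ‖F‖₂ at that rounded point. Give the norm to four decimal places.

At (1/2, -2): F = (-11.7500, -5.0000).
Jacobian J = [[2·s - t^2 - t, -2·s·t - s + 5], [-4·s + t^2 - 5, 2·s·t + 1]].
At the point, J = [[-1.0000, 6.5000], [-3.0000, -1.0000]] (det J = 20.5000).
Solving J·Δ = −F gives Δ = (-2.1585, 1.4756).
Then the next iterate is (s, t)₁ = (-1.6585, -0.5244).
Re-evaluating at (-1.6585, -0.5244): F = (-1.285015, -0.189224), so ‖F‖₂ = 1.2989.

1.2989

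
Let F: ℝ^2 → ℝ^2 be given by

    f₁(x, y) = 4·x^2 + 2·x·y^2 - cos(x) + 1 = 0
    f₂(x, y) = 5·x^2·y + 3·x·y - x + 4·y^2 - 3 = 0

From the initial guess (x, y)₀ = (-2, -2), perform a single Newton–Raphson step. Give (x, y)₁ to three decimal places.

At (-2, -2): F = (1.41615, -13.000).
Jacobian J = [[8·x + 2·y^2 + sin(x), 4·x·y], [10·x·y + 3·y - 1, 5·x^2 + 3·x + 8·y]].
At the point, J = [[-8.90930, 16.000], [33.000, -2.000]] (det J = -510.18141).
Solving J·Δ = −F gives Δ = (0.402, 0.135).
Then the next iterate is (x, y)₁ = (-1.598, -1.865).

(-1.598, -1.865)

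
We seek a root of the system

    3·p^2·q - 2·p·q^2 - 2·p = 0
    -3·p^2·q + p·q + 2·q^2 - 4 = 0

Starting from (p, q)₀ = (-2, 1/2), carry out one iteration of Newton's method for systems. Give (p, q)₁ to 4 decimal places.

At (-2, 1/2): F = (11.0000, -10.5000).
Jacobian J = [[6·p·q - 2·q^2 - 2, 3·p^2 - 4·p·q], [-6·p·q + q, -3·p^2 + p + 4·q]].
At the point, J = [[-8.5000, 16.0000], [6.5000, -12.0000]] (det J = -2.0000).
Solving J·Δ = −F gives Δ = (18.0000, 8.8750).
Then the next iterate is (p, q)₁ = (16.0000, 9.3750).

(16.0000, 9.3750)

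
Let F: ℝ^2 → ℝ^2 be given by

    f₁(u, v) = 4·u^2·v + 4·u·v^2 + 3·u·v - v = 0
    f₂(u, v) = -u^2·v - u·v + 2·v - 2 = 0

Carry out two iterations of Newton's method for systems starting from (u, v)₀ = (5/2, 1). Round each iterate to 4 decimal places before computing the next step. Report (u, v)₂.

(0.3244, 0.9663)

At (5/2, 1): F = (41.5000, -8.7500).
Jacobian J = [[8·u·v + 4·v^2 + 3·v, 4·u^2 + 8·u·v + 3·u - 1], [-2·u·v - v, -u^2 - u + 2]].
At the point, J = [[27.0000, 51.5000], [-6.0000, -6.7500]] (det J = 126.7500).
Solving J·Δ = −F gives Δ = (-1.3452, -0.1006).
Then the next iterate is (u, v)₁ = (1.1548, 0.8994).
Round to (1.1548, 0.8994) and repeat: F = (10.750673, -2.439234), J = [[14.242898, 16.107669], [-2.976654, -0.488363]].
Δ = (-0.8304, 0.0669), so (u, v)₂ = (0.3244, 0.9663).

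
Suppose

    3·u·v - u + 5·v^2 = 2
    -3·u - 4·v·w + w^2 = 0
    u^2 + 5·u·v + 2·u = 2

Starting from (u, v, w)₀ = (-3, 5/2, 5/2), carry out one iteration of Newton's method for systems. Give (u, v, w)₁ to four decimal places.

At (-3, 5/2, 5/2): F = (9.7500, -9.7500, -36.5000).
Jacobian J = [[3·v - 1, 3·u + 10·v, 0], [-3, -4·w, -4·v + 2·w], [2·u + 5·v + 2, 5·u, 0]].
At the point, J = [[6.5000, 16.0000, 0.0000], [-3.0000, -10.0000, -5.0000], [8.5000, -15.0000, 0.0000]] (det J = -1167.5000).
Solving J·Δ = −F gives Δ = (1.8747, -1.3710, -0.3329).
Then the next iterate is (u, v, w)₁ = (-1.1253, 1.1290, 2.1671).

(-1.1253, 1.1290, 2.1671)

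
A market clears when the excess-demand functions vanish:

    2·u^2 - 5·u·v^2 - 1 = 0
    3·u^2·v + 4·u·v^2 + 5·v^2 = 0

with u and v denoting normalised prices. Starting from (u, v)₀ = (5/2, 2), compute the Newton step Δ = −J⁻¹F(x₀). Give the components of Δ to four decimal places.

(-1.2186, -0.5263)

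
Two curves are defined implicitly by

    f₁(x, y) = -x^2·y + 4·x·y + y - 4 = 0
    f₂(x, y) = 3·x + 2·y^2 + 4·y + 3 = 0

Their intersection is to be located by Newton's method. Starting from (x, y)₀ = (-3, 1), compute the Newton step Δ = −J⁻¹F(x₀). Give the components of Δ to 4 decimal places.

(1.3714, -0.5143)

At (-3, 1): F = (-24.0000, 0.0000).
Jacobian J = [[-2·x·y + 4·y, -x^2 + 4·x + 1], [3, 4·y + 4]].
At the point, J = [[10.0000, -20.0000], [3.0000, 8.0000]] (det J = 140.0000).
Solving J·Δ = −F gives Δ = (1.3714, -0.5143).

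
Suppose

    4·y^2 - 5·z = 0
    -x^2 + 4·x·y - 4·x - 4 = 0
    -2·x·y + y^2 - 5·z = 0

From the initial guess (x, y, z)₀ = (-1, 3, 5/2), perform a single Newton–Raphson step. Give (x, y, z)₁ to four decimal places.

At (-1, 3, 5/2): F = (23.5000, -13.0000, 2.5000).
Jacobian J = [[0, 8·y, -5], [-2·x + 4·y - 4, 4·x, 0], [-2·y, -2·x + 2·y, -5]].
At the point, J = [[0.0000, 24.0000, -5.0000], [10.0000, -4.0000, 0.0000], [-6.0000, 8.0000, -5.0000]] (det J = 920.0000).
Solving J·Δ = −F gives Δ = (0.6739, -1.5652, -2.8130).
Then the next iterate is (x, y, z)₁ = (-0.3261, 1.4348, -0.3130).

(-0.3261, 1.4348, -0.3130)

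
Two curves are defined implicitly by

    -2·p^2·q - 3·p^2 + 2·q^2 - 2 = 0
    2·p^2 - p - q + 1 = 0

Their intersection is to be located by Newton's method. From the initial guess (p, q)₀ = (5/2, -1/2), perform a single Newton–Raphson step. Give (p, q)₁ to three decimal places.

(1.214, -0.578)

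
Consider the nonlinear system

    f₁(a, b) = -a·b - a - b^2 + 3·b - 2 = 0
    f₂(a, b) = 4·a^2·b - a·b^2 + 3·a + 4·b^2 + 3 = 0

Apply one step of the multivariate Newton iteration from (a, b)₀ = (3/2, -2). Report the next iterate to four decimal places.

At (3/2, -2): F = (-10.5000, -0.5000).
Jacobian J = [[-b - 1, -a - 2·b + 3], [8·a·b - b^2 + 3, 4·a^2 - 2·a·b + 8·b]].
At the point, J = [[1.0000, 5.5000], [-25.0000, -1.0000]] (det J = 136.5000).
Solving J·Δ = −F gives Δ = (-0.0971, 1.9267).
Then the next iterate is (a, b)₁ = (1.4029, -0.0733).

(1.4029, -0.0733)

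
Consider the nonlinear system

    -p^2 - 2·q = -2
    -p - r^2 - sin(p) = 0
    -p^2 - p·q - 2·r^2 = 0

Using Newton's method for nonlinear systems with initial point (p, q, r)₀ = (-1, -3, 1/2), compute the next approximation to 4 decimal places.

At (-1, -3, 1/2): F = (7.0000, 1.591471, -4.5000).
Jacobian J = [[-2·p, -2, 0], [-cos(p) - 1, 0, -2·r], [-2·p - q, -p, -4·r]].
At the point, J = [[2.0000, -2.0000, 0.0000], [-1.540302, 0.0000, -1.0000], [5.0000, 1.0000, -2.0000]] (det J = 18.161209).
Solving J·Δ = −F gives Δ = (0.4606, 3.9606, 0.8819).
Then the next iterate is (p, q, r)₁ = (-0.5394, 0.9606, 1.3819).

(-0.5394, 0.9606, 1.3819)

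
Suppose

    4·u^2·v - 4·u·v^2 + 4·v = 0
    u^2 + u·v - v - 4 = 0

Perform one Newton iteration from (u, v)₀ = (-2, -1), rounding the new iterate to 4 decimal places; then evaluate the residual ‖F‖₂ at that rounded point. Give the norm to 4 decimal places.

0.0000

At (-2, -1): F = (-12.0000, 3.0000).
Jacobian J = [[8·u·v - 4·v^2, 4·u^2 - 8·u·v + 4], [2·u + v, u - 1]].
At the point, J = [[12.0000, 4.0000], [-5.0000, -3.0000]] (det J = -16.0000).
Solving J·Δ = −F gives Δ = (1.5000, -1.5000).
Then the next iterate is (u, v)₁ = (-0.5000, -2.5000).
Re-evaluating at (-0.5000, -2.5000): F = (0.0000, 0.0000), so ‖F‖₂ = 0.0000.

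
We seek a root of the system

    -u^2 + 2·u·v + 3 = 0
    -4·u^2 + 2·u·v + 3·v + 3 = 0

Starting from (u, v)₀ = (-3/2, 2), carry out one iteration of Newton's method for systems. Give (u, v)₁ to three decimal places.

(-1.125, 1.125)

At (-3/2, 2): F = (-5.250, -6.000).
Jacobian J = [[-2·u + 2·v, 2·u], [-8·u + 2·v, 2·u + 3]].
At the point, J = [[7.000, -3.000], [16.000, 0.000]] (det J = 48.000).
Solving J·Δ = −F gives Δ = (0.375, -0.875).
Then the next iterate is (u, v)₁ = (-1.125, 1.125).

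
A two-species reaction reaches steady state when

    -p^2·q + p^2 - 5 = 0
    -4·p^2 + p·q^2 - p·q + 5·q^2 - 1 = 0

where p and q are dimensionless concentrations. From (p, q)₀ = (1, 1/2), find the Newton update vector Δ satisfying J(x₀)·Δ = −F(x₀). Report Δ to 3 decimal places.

(-8.154, -12.654)

At (1, 1/2): F = (-4.500, -4.000).
Jacobian J = [[-2·p·q + 2·p, -p^2], [-8·p + q^2 - q, 2·p·q - p + 10·q]].
At the point, J = [[1.000, -1.000], [-8.250, 5.000]] (det J = -3.250).
Solving J·Δ = −F gives Δ = (-8.154, -12.654).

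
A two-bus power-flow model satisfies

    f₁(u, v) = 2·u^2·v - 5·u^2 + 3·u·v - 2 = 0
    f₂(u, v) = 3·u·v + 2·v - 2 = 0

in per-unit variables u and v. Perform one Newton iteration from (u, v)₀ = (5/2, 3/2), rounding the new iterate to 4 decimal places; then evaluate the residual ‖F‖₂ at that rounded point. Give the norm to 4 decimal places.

2.3625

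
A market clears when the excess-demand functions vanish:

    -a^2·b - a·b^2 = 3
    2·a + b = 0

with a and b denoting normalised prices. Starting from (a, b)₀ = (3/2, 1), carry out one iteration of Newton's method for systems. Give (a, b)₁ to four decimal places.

(-0.6923, 1.3846)

At (3/2, 1): F = (-6.7500, 4.0000).
Jacobian J = [[-2·a·b - b^2, -a^2 - 2·a·b], [2, 1]].
At the point, J = [[-4.0000, -5.2500], [2.0000, 1.0000]] (det J = 6.5000).
Solving J·Δ = −F gives Δ = (-2.1923, 0.3846).
Then the next iterate is (a, b)₁ = (-0.6923, 1.3846).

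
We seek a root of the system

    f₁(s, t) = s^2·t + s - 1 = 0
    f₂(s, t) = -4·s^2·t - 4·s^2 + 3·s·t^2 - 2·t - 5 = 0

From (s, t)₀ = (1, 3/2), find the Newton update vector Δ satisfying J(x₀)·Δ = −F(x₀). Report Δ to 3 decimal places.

At (1, 3/2): F = (1.500, -11.250).
Jacobian J = [[2·s·t + 1, s^2], [-8·s·t - 8·s + 3·t^2, -4·s^2 + 6·s·t - 2]].
At the point, J = [[4.000, 1.000], [-13.250, 3.000]] (det J = 25.250).
Solving J·Δ = −F gives Δ = (-0.624, 0.995).

(-0.624, 0.995)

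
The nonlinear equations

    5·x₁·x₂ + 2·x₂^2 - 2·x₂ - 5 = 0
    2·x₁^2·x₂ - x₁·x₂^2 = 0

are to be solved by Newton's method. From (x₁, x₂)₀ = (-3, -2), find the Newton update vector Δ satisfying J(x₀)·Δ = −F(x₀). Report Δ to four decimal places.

(0.8591, 1.1364)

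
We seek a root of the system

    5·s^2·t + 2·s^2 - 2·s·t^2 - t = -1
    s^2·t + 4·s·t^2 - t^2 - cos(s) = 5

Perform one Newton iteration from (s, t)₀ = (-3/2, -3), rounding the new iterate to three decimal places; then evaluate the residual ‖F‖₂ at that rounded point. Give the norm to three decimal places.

At (-3/2, -3): F = (1.750, -74.82074).
Jacobian J = [[10·s·t + 4·s - 2·t^2, 5·s^2 - 4·s·t - 1], [2·s·t + 4·t^2 + sin(s), s^2 + 8·s·t - 2·t]].
At the point, J = [[21.000, -7.750], [44.00251, 44.250]] (det J = 1270.26941).
Solving J·Δ = −F gives Δ = (0.396, 1.298).
Then the next iterate is (s, t)₁ = (-1.104, -1.702).
Re-evaluating at (-1.104, -1.702): F = (1.16365, -23.21354), so ‖F‖₂ = 23.243.

23.243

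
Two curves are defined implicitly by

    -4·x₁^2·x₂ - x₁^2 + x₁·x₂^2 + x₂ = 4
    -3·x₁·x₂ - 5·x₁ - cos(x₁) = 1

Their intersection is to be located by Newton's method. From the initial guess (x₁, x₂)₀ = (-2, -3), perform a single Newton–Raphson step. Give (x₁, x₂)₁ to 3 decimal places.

(-1.560, -1.796)

At (-2, -3): F = (19.000, -8.58385).
Jacobian J = [[-8·x₁·x₂ - 2·x₁ + x₂^2, -4·x₁^2 + 2·x₁·x₂ + 1], [-3·x₂ + sin(x₁) - 5, -3·x₁]].
At the point, J = [[-35.000, -3.000], [3.09070, 6.000]] (det J = -200.72789).
Solving J·Δ = −F gives Δ = (0.440, 1.204).
Then the next iterate is (x₁, x₂)₁ = (-1.560, -1.796).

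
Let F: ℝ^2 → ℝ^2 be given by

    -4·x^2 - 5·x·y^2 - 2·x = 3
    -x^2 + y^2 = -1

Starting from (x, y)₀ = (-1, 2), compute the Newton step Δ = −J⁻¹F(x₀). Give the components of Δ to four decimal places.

At (-1, 2): F = (15.0000, 4.0000).
Jacobian J = [[-8·x - 5·y^2 - 2, -10·x·y], [-2·x, 2·y]].
At the point, J = [[-14.0000, 20.0000], [2.0000, 4.0000]] (det J = -96.0000).
Solving J·Δ = −F gives Δ = (-0.2083, -0.8958).

(-0.2083, -0.8958)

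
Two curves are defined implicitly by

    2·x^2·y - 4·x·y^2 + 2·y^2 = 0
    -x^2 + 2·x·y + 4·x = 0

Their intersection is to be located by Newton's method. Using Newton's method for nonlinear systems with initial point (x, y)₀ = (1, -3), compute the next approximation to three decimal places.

(0.850, -1.800)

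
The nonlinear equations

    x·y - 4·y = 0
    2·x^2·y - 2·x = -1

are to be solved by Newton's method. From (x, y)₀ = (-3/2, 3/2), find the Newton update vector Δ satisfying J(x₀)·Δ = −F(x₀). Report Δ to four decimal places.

(0.4093, -1.3884)

At (-3/2, 3/2): F = (-8.2500, 10.7500).
Jacobian J = [[y, x - 4], [4·x·y - 2, 2·x^2]].
At the point, J = [[1.5000, -5.5000], [-11.0000, 4.5000]] (det J = -53.7500).
Solving J·Δ = −F gives Δ = (0.4093, -1.3884).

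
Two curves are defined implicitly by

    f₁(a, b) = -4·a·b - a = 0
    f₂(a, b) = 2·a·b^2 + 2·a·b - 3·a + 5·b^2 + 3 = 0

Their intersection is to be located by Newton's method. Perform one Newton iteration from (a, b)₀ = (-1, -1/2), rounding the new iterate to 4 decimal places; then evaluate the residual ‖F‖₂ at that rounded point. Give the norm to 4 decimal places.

5.7970

At (-1, -1/2): F = (-1.0000, 7.7500).
Jacobian J = [[-4·b - 1, -4·a], [2·b^2 + 2·b - 3, 4·a·b + 2·a + 10·b]].
At the point, J = [[1.0000, 4.0000], [-3.5000, -5.0000]] (det J = 9.0000).
Solving J·Δ = −F gives Δ = (2.8889, -0.4722).
Then the next iterate is (a, b)₁ = (1.8889, -0.9722).
Re-evaluating at (1.8889, -0.9722): F = (5.456654, 1.957061), so ‖F‖₂ = 5.7970.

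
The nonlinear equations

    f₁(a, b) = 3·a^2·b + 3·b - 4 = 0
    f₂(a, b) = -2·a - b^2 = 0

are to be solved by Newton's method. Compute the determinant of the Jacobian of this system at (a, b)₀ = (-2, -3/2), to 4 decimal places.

84.0000

J = [[6·a·b, 3·a^2 + 3], [-2, -2·b]].
At the point, J = [[18.0000, 15.0000], [-2.0000, 3.0000]].
det J = 84.0000.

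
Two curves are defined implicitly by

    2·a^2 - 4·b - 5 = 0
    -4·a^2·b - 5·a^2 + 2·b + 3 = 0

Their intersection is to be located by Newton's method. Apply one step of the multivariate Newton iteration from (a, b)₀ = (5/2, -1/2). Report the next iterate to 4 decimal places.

(1.5155, -0.5862)

At (5/2, -1/2): F = (9.5000, -16.7500).
Jacobian J = [[4·a, -4], [-8·a·b - 10·a, -4·a^2 + 2]].
At the point, J = [[10.0000, -4.0000], [-15.0000, -23.0000]] (det J = -290.0000).
Solving J·Δ = −F gives Δ = (-0.9845, -0.0862).
Then the next iterate is (a, b)₁ = (1.5155, -0.5862).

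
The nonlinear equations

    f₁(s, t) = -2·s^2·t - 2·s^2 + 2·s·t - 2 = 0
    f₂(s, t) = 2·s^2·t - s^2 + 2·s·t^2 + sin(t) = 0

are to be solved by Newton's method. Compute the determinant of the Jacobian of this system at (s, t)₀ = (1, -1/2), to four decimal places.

-2.6327

J = [[-4·s·t - 4·s + 2·t, -2·s^2 + 2·s], [4·s·t - 2·s + 2·t^2, 2·s^2 + 4·s·t + cos(t)]].
At the point, J = [[-3.0000, 0.0000], [-3.5000, 0.877583]].
det J = -2.6327.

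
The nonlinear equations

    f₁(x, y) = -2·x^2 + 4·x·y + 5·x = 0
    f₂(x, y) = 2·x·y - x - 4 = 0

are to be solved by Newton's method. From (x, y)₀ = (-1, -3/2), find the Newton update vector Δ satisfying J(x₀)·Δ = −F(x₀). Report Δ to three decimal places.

(0.091, -0.182)

At (-1, -3/2): F = (-1.000, 0.000).
Jacobian J = [[-4·x + 4·y + 5, 4·x], [2·y - 1, 2·x]].
At the point, J = [[3.000, -4.000], [-4.000, -2.000]] (det J = -22.000).
Solving J·Δ = −F gives Δ = (0.091, -0.182).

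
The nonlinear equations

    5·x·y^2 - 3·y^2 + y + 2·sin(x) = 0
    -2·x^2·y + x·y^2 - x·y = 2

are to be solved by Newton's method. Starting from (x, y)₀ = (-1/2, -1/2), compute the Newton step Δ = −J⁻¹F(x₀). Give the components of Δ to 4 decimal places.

At (-1/2, -1/2): F = (-2.833851, -2.1250).
Jacobian J = [[5·y^2 + 2·cos(x), 10·x·y - 6·y + 1], [-4·x·y + y^2 - y, -2·x^2 + 2·x·y - x]].
At the point, J = [[3.005165, 6.5000], [-0.2500, 0.5000]] (det J = 3.127583).
Solving J·Δ = −F gives Δ = (-3.9633, 2.2683).

(-3.9633, 2.2683)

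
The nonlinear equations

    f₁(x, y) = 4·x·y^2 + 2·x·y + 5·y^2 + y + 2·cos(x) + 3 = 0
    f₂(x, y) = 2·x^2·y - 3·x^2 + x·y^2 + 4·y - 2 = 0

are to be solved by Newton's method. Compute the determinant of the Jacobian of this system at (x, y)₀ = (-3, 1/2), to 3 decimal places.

J = [[4·y^2 + 2·y - 2·sin(x), 8·x·y + 2·x + 10·y + 1], [4·x·y - 6·x + y^2, 2·x^2 + 2·x·y + 4]].
At the point, J = [[2.28224, -12.000], [12.250, 19.000]].
det J = 190.363.

190.363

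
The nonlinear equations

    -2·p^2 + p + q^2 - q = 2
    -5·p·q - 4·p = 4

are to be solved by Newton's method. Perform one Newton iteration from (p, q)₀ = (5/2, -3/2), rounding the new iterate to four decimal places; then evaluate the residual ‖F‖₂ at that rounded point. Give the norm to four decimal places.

At (5/2, -3/2): F = (-8.2500, 4.7500).
Jacobian J = [[-4·p + 1, 2·q - 1], [-5·q - 4, -5·p]].
At the point, J = [[-9.0000, -4.0000], [3.5000, -12.5000]] (det J = 126.5000).
Solving J·Δ = −F gives Δ = (-0.9654, 0.1097).
Then the next iterate is (p, q)₁ = (1.5346, -1.3903).
Re-evaluating at (1.5346, -1.3903): F = (-1.852160, 0.529372), so ‖F‖₂ = 1.9263.

1.9263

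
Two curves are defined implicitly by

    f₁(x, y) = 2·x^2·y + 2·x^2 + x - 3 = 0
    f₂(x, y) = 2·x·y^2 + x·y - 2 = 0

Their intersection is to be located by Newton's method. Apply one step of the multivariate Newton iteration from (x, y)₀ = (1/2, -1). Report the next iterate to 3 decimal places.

At (1/2, -1): F = (-2.500, -1.500).
Jacobian J = [[4·x·y + 4·x + 1, 2·x^2], [2·y^2 + y, 4·x·y + x]].
At the point, J = [[1.000, 0.500], [1.000, -1.500]] (det J = -2.000).
Solving J·Δ = −F gives Δ = (2.250, 0.500).
Then the next iterate is (x, y)₁ = (2.750, -0.500).

(2.750, -0.500)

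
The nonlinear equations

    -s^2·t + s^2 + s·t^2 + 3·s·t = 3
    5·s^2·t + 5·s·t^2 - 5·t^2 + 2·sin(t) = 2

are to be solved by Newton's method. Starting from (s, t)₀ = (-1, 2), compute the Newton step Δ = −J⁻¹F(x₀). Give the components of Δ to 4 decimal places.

(0.6051, -0.8423)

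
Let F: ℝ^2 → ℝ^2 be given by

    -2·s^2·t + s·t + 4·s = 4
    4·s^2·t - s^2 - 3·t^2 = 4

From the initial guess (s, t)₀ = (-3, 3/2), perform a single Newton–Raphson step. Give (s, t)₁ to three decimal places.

At (-3, 3/2): F = (-47.500, 34.250).
Jacobian J = [[-4·s·t + t + 4, -2·s^2 + s], [8·s·t - 2·s, 4·s^2 - 6·t]].
At the point, J = [[23.500, -21.000], [-30.000, 27.000]] (det J = 4.500).
Solving J·Δ = −F gives Δ = (125.167, 137.806).
Then the next iterate is (s, t)₁ = (122.167, 139.306).

(122.167, 139.306)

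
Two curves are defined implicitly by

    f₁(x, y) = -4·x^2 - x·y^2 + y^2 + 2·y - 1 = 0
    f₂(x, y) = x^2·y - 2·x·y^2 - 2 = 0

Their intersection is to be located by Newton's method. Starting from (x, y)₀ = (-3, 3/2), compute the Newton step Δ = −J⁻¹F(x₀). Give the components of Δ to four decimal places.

(1.3205, -0.2657)

At (-3, 3/2): F = (-25.0000, 25.0000).
Jacobian J = [[-8·x - y^2, -2·x·y + 2·y + 2], [2·x·y - 2·y^2, x^2 - 4·x·y]].
At the point, J = [[21.7500, 14.0000], [-13.5000, 27.0000]] (det J = 776.2500).
Solving J·Δ = −F gives Δ = (1.3205, -0.2657).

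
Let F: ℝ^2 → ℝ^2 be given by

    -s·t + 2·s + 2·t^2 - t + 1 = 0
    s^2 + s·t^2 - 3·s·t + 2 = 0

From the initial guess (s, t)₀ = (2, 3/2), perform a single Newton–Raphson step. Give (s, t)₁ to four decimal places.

At (2, 3/2): F = (5.0000, 1.5000).
Jacobian J = [[-t + 2, -s + 4·t - 1], [2·s + t^2 - 3·t, 2·s·t - 3·s]].
At the point, J = [[0.5000, 3.0000], [1.7500, 0.0000]] (det J = -5.2500).
Solving J·Δ = −F gives Δ = (-0.8571, -1.5238).
Then the next iterate is (s, t)₁ = (1.1429, -0.0238).

(1.1429, -0.0238)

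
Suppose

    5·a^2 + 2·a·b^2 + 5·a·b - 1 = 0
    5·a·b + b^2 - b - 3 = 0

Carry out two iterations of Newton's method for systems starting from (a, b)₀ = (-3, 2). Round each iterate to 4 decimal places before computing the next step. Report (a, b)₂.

(0.1076, 0.4804)

At (-3, 2): F = (-10.0000, -31.0000).
Jacobian J = [[10·a + 2·b^2 + 5·b, 4·a·b + 5·a], [5·b, 5·a + 2·b - 1]].
At the point, J = [[-12.0000, -39.0000], [10.0000, -12.0000]] (det J = 534.0000).
Solving J·Δ = −F gives Δ = (2.0393, -0.8839).
Then the next iterate is (a, b)₁ = (-0.9607, 1.1161).
Round to (-0.9607, 1.1161) and repeat: F = (-4.139912, -8.231607), J = [[-1.535142, -9.092449], [5.5805, -3.5713]].
Δ = (1.0683, -0.6357), so (a, b)₂ = (0.1076, 0.4804).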